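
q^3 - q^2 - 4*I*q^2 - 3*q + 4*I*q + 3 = (q - 1)*(q - 3*I)*(q - I)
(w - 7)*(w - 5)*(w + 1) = w^3 - 11*w^2 + 23*w + 35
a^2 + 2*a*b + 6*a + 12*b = (a + 6)*(a + 2*b)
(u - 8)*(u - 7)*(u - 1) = u^3 - 16*u^2 + 71*u - 56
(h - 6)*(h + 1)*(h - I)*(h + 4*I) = h^4 - 5*h^3 + 3*I*h^3 - 2*h^2 - 15*I*h^2 - 20*h - 18*I*h - 24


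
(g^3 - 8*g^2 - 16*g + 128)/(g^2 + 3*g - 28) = (g^2 - 4*g - 32)/(g + 7)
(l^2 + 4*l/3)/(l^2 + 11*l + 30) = l*(3*l + 4)/(3*(l^2 + 11*l + 30))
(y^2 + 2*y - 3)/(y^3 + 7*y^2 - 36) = (y - 1)/(y^2 + 4*y - 12)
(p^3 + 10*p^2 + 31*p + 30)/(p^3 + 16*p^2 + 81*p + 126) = (p^2 + 7*p + 10)/(p^2 + 13*p + 42)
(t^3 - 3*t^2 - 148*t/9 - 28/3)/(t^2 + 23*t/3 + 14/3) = (t^2 - 11*t/3 - 14)/(t + 7)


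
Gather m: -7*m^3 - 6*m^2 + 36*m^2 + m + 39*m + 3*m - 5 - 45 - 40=-7*m^3 + 30*m^2 + 43*m - 90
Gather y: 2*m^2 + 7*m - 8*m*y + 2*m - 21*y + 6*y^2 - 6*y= 2*m^2 + 9*m + 6*y^2 + y*(-8*m - 27)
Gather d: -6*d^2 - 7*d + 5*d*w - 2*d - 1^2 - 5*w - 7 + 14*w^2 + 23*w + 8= -6*d^2 + d*(5*w - 9) + 14*w^2 + 18*w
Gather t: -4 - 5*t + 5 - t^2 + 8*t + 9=-t^2 + 3*t + 10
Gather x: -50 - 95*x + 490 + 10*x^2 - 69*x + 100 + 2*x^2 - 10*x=12*x^2 - 174*x + 540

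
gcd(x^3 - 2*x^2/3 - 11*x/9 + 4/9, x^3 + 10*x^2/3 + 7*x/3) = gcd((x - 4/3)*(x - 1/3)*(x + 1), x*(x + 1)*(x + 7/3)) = x + 1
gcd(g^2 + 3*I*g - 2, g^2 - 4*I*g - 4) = 1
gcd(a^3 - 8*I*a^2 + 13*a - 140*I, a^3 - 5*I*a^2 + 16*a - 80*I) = a^2 - I*a + 20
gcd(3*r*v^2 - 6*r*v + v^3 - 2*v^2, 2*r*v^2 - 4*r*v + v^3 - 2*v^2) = v^2 - 2*v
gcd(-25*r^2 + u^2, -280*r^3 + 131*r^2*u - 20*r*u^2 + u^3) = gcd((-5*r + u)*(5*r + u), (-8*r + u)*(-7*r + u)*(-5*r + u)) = 5*r - u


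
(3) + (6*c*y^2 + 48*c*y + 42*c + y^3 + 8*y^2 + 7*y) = 6*c*y^2 + 48*c*y + 42*c + y^3 + 8*y^2 + 7*y + 3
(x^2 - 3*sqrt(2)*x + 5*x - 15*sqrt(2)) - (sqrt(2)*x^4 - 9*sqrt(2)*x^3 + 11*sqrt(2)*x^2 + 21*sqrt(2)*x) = -sqrt(2)*x^4 + 9*sqrt(2)*x^3 - 11*sqrt(2)*x^2 + x^2 - 24*sqrt(2)*x + 5*x - 15*sqrt(2)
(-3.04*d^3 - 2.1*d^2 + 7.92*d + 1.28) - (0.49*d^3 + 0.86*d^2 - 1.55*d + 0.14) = -3.53*d^3 - 2.96*d^2 + 9.47*d + 1.14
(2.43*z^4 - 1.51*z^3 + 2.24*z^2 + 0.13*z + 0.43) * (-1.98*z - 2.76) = -4.8114*z^5 - 3.717*z^4 - 0.267600000000001*z^3 - 6.4398*z^2 - 1.2102*z - 1.1868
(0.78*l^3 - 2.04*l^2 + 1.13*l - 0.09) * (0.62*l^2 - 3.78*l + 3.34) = 0.4836*l^5 - 4.2132*l^4 + 11.017*l^3 - 11.1408*l^2 + 4.1144*l - 0.3006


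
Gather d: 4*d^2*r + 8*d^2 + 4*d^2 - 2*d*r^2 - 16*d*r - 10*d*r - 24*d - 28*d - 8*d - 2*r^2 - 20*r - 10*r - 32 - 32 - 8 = d^2*(4*r + 12) + d*(-2*r^2 - 26*r - 60) - 2*r^2 - 30*r - 72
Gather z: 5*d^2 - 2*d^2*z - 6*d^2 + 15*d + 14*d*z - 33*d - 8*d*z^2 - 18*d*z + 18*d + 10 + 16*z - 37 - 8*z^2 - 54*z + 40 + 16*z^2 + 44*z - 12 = -d^2 + z^2*(8 - 8*d) + z*(-2*d^2 - 4*d + 6) + 1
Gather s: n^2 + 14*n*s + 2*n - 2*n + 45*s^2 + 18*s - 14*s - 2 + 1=n^2 + 45*s^2 + s*(14*n + 4) - 1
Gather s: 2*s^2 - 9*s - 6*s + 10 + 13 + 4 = 2*s^2 - 15*s + 27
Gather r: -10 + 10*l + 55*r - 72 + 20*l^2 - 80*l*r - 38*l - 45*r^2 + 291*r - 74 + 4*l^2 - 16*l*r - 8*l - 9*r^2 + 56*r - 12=24*l^2 - 36*l - 54*r^2 + r*(402 - 96*l) - 168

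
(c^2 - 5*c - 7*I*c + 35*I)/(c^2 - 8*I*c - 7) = (c - 5)/(c - I)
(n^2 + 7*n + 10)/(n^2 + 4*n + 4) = (n + 5)/(n + 2)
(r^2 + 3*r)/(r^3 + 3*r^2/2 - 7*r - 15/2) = 2*r/(2*r^2 - 3*r - 5)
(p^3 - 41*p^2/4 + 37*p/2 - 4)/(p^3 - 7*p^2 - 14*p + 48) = (p - 1/4)/(p + 3)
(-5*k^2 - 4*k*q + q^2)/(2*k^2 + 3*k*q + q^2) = (-5*k + q)/(2*k + q)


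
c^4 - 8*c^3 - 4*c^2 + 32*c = c*(c - 8)*(c - 2)*(c + 2)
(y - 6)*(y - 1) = y^2 - 7*y + 6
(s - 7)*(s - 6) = s^2 - 13*s + 42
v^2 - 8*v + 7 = (v - 7)*(v - 1)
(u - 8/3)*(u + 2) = u^2 - 2*u/3 - 16/3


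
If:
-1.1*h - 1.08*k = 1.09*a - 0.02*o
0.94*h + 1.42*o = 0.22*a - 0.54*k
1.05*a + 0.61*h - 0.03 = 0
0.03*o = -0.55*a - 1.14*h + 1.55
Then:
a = -1.08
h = 1.91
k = -0.87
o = -1.10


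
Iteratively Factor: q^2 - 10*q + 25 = (q - 5)*(q - 5)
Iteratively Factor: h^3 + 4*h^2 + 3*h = (h + 1)*(h^2 + 3*h) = h*(h + 1)*(h + 3)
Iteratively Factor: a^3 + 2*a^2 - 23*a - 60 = (a + 3)*(a^2 - a - 20) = (a - 5)*(a + 3)*(a + 4)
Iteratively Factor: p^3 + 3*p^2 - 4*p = (p)*(p^2 + 3*p - 4) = p*(p + 4)*(p - 1)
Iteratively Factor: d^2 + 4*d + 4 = (d + 2)*(d + 2)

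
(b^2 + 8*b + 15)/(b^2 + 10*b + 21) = (b + 5)/(b + 7)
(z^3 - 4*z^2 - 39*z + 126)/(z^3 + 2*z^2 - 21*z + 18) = (z - 7)/(z - 1)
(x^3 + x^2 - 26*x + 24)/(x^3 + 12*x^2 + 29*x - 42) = (x - 4)/(x + 7)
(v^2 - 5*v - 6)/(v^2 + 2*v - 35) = (v^2 - 5*v - 6)/(v^2 + 2*v - 35)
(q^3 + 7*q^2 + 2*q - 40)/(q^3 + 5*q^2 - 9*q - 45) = (q^2 + 2*q - 8)/(q^2 - 9)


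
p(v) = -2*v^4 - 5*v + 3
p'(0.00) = -5.00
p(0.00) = 3.00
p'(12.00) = -13829.00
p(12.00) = -41529.00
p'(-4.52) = 733.76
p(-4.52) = -809.20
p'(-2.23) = 83.72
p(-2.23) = -35.31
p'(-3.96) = 491.79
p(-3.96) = -469.03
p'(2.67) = -157.27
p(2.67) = -111.99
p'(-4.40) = 676.47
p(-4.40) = -724.62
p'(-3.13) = 240.31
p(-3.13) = -173.31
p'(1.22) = -19.53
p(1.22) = -7.53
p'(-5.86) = 1604.84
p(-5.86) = -2326.12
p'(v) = -8*v^3 - 5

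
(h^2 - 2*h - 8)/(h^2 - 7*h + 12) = (h + 2)/(h - 3)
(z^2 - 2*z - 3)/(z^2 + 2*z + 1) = (z - 3)/(z + 1)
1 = 1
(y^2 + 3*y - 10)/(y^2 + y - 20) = (y - 2)/(y - 4)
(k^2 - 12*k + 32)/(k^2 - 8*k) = (k - 4)/k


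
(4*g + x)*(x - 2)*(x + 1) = 4*g*x^2 - 4*g*x - 8*g + x^3 - x^2 - 2*x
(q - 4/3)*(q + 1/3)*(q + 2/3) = q^3 - q^2/3 - 10*q/9 - 8/27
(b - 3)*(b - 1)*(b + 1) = b^3 - 3*b^2 - b + 3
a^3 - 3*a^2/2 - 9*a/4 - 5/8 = (a - 5/2)*(a + 1/2)^2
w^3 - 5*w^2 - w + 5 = (w - 5)*(w - 1)*(w + 1)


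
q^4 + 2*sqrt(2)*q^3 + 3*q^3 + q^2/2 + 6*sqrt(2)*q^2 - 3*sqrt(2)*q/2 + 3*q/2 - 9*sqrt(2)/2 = (q + 3)*(q - sqrt(2)/2)*(q + sqrt(2))*(q + 3*sqrt(2)/2)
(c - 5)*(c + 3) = c^2 - 2*c - 15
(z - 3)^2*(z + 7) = z^3 + z^2 - 33*z + 63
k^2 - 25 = (k - 5)*(k + 5)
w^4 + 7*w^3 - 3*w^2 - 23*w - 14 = (w - 2)*(w + 1)^2*(w + 7)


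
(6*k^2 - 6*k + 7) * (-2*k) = -12*k^3 + 12*k^2 - 14*k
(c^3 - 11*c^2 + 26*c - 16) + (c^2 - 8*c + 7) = c^3 - 10*c^2 + 18*c - 9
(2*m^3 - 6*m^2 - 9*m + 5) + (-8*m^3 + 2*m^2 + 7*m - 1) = -6*m^3 - 4*m^2 - 2*m + 4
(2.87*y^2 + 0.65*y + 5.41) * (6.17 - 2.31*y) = -6.6297*y^3 + 16.2064*y^2 - 8.4866*y + 33.3797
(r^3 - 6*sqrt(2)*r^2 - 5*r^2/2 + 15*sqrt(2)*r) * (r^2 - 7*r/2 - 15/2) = r^5 - 6*sqrt(2)*r^4 - 6*r^4 + 5*r^3/4 + 36*sqrt(2)*r^3 - 15*sqrt(2)*r^2/2 + 75*r^2/4 - 225*sqrt(2)*r/2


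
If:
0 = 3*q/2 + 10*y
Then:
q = -20*y/3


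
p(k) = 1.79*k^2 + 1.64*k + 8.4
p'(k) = 3.58*k + 1.64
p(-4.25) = 33.76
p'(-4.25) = -13.58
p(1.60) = 15.61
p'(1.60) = 7.37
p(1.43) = 14.41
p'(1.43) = 6.76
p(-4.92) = 43.66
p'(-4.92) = -15.97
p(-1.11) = 8.79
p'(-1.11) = -2.33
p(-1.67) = 10.65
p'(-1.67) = -4.34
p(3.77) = 40.02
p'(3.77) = 15.14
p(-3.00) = 19.59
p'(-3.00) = -9.10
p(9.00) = 168.15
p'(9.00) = 33.86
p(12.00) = 285.84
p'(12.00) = 44.60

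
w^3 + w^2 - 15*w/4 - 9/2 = (w - 2)*(w + 3/2)^2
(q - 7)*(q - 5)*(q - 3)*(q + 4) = q^4 - 11*q^3 + 11*q^2 + 179*q - 420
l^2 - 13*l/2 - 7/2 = (l - 7)*(l + 1/2)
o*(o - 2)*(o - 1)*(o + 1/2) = o^4 - 5*o^3/2 + o^2/2 + o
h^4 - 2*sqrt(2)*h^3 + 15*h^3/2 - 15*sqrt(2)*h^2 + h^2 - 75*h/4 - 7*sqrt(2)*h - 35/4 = (h + 1/2)*(h + 7)*(h - 5*sqrt(2)/2)*(h + sqrt(2)/2)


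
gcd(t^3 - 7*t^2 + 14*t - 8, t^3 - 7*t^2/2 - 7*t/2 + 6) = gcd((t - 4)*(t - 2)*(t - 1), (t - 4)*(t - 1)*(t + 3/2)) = t^2 - 5*t + 4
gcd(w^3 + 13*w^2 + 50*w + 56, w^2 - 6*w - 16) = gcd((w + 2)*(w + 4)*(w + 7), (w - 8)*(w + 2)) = w + 2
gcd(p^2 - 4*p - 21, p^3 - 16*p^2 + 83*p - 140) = p - 7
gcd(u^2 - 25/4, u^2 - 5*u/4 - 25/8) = u - 5/2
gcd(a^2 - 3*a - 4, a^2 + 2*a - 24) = a - 4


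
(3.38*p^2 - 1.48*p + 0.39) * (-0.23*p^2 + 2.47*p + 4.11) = -0.7774*p^4 + 8.689*p^3 + 10.1465*p^2 - 5.1195*p + 1.6029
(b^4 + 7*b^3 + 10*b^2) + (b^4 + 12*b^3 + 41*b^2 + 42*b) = 2*b^4 + 19*b^3 + 51*b^2 + 42*b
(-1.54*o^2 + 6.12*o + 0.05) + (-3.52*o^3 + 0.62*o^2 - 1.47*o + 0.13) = -3.52*o^3 - 0.92*o^2 + 4.65*o + 0.18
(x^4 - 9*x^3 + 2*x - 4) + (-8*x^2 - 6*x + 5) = x^4 - 9*x^3 - 8*x^2 - 4*x + 1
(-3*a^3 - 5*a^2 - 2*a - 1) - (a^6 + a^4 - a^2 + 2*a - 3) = -a^6 - a^4 - 3*a^3 - 4*a^2 - 4*a + 2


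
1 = 1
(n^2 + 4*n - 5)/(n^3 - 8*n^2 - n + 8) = (n + 5)/(n^2 - 7*n - 8)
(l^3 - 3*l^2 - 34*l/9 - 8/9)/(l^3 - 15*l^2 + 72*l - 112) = (l^2 + l + 2/9)/(l^2 - 11*l + 28)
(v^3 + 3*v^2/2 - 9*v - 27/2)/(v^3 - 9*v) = (v + 3/2)/v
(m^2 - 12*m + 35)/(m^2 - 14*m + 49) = (m - 5)/(m - 7)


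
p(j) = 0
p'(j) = 0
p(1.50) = 0.00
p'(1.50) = 0.00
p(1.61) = 0.00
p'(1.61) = 0.00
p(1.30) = 0.00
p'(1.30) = 0.00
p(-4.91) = 0.00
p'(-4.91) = 0.00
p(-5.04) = 0.00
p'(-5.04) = 0.00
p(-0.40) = 0.00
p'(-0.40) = 0.00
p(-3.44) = 0.00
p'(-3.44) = 0.00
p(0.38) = 0.00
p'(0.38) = 0.00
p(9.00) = 0.00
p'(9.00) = 0.00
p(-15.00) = 0.00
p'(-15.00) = 0.00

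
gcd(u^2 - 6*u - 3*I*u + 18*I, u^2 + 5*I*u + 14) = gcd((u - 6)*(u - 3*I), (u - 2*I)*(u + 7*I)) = 1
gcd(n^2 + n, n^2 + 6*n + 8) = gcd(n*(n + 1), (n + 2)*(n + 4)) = 1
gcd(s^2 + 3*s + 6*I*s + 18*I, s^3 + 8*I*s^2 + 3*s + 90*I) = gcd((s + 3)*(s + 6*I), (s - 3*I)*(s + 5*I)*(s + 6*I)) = s + 6*I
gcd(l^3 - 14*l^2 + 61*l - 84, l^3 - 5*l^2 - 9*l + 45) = l - 3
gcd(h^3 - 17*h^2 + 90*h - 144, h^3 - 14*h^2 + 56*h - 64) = h - 8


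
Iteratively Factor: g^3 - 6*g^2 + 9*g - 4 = (g - 4)*(g^2 - 2*g + 1) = (g - 4)*(g - 1)*(g - 1)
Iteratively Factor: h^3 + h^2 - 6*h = (h - 2)*(h^2 + 3*h) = (h - 2)*(h + 3)*(h)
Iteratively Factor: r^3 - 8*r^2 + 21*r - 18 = (r - 2)*(r^2 - 6*r + 9) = (r - 3)*(r - 2)*(r - 3)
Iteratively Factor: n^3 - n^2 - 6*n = (n + 2)*(n^2 - 3*n) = (n - 3)*(n + 2)*(n)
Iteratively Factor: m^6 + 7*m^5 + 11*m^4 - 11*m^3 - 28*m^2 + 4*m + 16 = (m - 1)*(m^5 + 8*m^4 + 19*m^3 + 8*m^2 - 20*m - 16) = (m - 1)*(m + 1)*(m^4 + 7*m^3 + 12*m^2 - 4*m - 16) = (m - 1)*(m + 1)*(m + 2)*(m^3 + 5*m^2 + 2*m - 8) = (m - 1)^2*(m + 1)*(m + 2)*(m^2 + 6*m + 8) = (m - 1)^2*(m + 1)*(m + 2)^2*(m + 4)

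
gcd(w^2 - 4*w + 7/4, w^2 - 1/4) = w - 1/2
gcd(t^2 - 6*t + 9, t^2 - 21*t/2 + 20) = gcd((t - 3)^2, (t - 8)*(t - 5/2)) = 1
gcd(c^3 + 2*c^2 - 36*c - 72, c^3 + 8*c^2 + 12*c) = c^2 + 8*c + 12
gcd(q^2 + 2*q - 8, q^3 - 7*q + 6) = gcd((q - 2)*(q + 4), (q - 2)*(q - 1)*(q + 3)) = q - 2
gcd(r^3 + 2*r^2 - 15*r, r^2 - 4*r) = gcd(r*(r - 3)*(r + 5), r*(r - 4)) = r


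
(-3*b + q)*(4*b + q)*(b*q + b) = -12*b^3*q - 12*b^3 + b^2*q^2 + b^2*q + b*q^3 + b*q^2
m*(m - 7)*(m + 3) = m^3 - 4*m^2 - 21*m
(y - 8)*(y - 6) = y^2 - 14*y + 48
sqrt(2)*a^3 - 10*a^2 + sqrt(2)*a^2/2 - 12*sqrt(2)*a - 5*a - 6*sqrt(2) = (a - 6*sqrt(2))*(a + sqrt(2))*(sqrt(2)*a + sqrt(2)/2)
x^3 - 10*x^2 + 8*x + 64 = (x - 8)*(x - 4)*(x + 2)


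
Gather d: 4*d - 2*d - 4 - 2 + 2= 2*d - 4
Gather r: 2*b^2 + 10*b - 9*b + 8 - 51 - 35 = 2*b^2 + b - 78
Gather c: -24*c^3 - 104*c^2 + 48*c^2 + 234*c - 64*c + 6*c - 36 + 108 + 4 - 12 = -24*c^3 - 56*c^2 + 176*c + 64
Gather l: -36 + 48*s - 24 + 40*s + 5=88*s - 55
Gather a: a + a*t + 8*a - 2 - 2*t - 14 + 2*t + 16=a*(t + 9)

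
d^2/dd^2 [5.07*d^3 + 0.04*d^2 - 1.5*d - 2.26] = 30.42*d + 0.08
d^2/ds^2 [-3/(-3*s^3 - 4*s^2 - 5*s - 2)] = 6*(-(9*s + 4)*(3*s^3 + 4*s^2 + 5*s + 2) + (9*s^2 + 8*s + 5)^2)/(3*s^3 + 4*s^2 + 5*s + 2)^3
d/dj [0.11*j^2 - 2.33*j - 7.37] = 0.22*j - 2.33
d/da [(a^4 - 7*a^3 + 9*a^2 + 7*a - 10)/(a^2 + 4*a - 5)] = (2*a^3 + 9*a^2 - 60*a + 5)/(a^2 + 10*a + 25)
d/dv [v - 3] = 1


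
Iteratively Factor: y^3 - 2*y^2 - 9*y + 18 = (y - 3)*(y^2 + y - 6) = (y - 3)*(y + 3)*(y - 2)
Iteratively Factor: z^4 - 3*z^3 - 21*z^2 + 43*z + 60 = (z + 1)*(z^3 - 4*z^2 - 17*z + 60) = (z - 5)*(z + 1)*(z^2 + z - 12) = (z - 5)*(z - 3)*(z + 1)*(z + 4)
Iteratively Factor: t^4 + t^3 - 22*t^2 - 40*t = (t)*(t^3 + t^2 - 22*t - 40) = t*(t - 5)*(t^2 + 6*t + 8) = t*(t - 5)*(t + 2)*(t + 4)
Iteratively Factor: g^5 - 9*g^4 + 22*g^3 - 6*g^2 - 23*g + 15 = (g - 1)*(g^4 - 8*g^3 + 14*g^2 + 8*g - 15) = (g - 5)*(g - 1)*(g^3 - 3*g^2 - g + 3) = (g - 5)*(g - 1)*(g + 1)*(g^2 - 4*g + 3) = (g - 5)*(g - 3)*(g - 1)*(g + 1)*(g - 1)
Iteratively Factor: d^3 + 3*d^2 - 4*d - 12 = (d + 3)*(d^2 - 4) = (d + 2)*(d + 3)*(d - 2)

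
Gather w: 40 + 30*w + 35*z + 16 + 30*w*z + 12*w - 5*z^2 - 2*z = w*(30*z + 42) - 5*z^2 + 33*z + 56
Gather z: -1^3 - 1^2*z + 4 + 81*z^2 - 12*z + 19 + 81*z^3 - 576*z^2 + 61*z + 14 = 81*z^3 - 495*z^2 + 48*z + 36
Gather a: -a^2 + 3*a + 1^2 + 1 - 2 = -a^2 + 3*a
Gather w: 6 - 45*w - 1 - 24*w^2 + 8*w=-24*w^2 - 37*w + 5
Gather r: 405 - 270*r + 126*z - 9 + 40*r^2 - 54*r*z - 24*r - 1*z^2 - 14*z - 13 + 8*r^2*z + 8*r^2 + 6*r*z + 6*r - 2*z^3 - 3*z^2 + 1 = r^2*(8*z + 48) + r*(-48*z - 288) - 2*z^3 - 4*z^2 + 112*z + 384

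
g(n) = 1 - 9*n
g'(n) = -9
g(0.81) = -6.29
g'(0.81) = -9.00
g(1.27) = -10.43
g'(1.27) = -9.00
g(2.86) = -24.74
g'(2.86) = -9.00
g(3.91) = -34.19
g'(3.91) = -9.00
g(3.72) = -32.48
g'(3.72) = -9.00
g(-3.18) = 29.62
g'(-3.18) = -9.00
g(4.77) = -41.93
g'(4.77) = -9.00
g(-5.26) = 48.34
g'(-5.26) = -9.00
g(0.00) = 1.00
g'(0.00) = -9.00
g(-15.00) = 136.00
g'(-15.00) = -9.00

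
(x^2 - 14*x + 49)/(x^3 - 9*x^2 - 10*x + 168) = (x - 7)/(x^2 - 2*x - 24)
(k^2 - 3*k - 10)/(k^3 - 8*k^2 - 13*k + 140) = (k + 2)/(k^2 - 3*k - 28)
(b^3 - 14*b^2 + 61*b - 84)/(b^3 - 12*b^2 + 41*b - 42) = (b - 4)/(b - 2)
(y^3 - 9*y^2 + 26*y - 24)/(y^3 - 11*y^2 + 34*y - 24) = (y^2 - 5*y + 6)/(y^2 - 7*y + 6)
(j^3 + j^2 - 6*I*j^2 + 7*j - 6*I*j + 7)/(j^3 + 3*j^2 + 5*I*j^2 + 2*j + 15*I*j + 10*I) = (j^2 - 6*I*j + 7)/(j^2 + j*(2 + 5*I) + 10*I)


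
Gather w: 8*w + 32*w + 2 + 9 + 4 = 40*w + 15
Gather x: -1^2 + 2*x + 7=2*x + 6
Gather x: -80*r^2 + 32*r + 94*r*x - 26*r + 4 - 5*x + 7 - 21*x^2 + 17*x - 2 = -80*r^2 + 6*r - 21*x^2 + x*(94*r + 12) + 9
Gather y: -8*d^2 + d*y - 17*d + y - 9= -8*d^2 - 17*d + y*(d + 1) - 9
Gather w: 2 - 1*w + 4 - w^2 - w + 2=-w^2 - 2*w + 8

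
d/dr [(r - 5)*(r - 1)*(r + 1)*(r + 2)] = 4*r^3 - 9*r^2 - 22*r + 3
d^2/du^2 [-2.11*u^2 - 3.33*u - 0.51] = -4.22000000000000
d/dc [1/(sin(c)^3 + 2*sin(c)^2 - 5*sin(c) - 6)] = (-3*sin(c)^2 - 4*sin(c) + 5)*cos(c)/(sin(c)^3 + 2*sin(c)^2 - 5*sin(c) - 6)^2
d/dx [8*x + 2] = 8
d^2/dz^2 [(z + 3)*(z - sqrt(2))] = 2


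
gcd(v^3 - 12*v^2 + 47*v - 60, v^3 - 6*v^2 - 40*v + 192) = v - 4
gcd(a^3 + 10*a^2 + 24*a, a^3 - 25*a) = a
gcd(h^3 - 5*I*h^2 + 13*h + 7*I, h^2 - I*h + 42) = h - 7*I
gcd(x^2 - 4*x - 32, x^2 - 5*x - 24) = x - 8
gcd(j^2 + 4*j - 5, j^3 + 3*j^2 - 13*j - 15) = j + 5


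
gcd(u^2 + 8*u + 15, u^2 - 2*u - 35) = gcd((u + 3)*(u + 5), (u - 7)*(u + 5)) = u + 5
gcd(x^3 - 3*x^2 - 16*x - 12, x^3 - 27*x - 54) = x - 6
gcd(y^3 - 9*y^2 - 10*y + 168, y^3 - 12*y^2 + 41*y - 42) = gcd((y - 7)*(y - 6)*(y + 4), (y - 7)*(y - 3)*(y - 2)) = y - 7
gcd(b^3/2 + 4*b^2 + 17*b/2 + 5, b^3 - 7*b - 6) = b^2 + 3*b + 2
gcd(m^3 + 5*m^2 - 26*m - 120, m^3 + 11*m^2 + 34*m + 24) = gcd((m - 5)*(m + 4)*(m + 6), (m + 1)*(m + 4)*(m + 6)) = m^2 + 10*m + 24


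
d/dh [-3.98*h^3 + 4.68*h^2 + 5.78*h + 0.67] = -11.94*h^2 + 9.36*h + 5.78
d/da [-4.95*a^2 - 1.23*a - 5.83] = -9.9*a - 1.23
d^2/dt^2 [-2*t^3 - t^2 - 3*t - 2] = -12*t - 2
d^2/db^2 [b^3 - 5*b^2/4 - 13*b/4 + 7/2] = 6*b - 5/2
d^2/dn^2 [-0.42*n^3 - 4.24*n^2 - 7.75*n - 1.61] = -2.52*n - 8.48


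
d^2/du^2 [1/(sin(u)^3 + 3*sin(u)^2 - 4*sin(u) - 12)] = (-9*sin(u)^6 - 33*sin(u)^5 - 16*sin(u)^4 - 24*sin(u)^3 - 130*sin(u)^2 + 48*sin(u) + 104)/(sin(u)^3 + 3*sin(u)^2 - 4*sin(u) - 12)^3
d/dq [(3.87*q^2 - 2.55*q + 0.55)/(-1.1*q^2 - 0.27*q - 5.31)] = (-3.8499*q^2 - 39.8894*q + 13.689)/(1.21*q^4 + 0.594*q^3 + 11.7549*q^2 + 2.8674*q + 28.1961)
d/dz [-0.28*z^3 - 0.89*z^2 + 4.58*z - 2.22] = -0.84*z^2 - 1.78*z + 4.58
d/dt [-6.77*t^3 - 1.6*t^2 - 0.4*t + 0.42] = -20.31*t^2 - 3.2*t - 0.4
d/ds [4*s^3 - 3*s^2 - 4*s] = 12*s^2 - 6*s - 4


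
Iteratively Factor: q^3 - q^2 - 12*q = (q + 3)*(q^2 - 4*q) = q*(q + 3)*(q - 4)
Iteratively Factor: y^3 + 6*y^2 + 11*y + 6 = (y + 1)*(y^2 + 5*y + 6) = (y + 1)*(y + 2)*(y + 3)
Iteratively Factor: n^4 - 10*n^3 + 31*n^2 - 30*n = (n - 3)*(n^3 - 7*n^2 + 10*n) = (n - 3)*(n - 2)*(n^2 - 5*n) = n*(n - 3)*(n - 2)*(n - 5)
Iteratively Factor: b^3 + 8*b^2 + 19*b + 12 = (b + 3)*(b^2 + 5*b + 4) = (b + 3)*(b + 4)*(b + 1)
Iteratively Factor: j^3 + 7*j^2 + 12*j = (j + 3)*(j^2 + 4*j) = j*(j + 3)*(j + 4)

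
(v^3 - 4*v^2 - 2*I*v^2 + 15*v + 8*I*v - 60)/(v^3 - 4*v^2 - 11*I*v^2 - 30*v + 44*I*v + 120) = (v + 3*I)/(v - 6*I)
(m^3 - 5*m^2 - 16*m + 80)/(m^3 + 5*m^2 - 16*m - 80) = (m - 5)/(m + 5)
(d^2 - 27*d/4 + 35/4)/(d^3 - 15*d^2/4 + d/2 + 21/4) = (d - 5)/(d^2 - 2*d - 3)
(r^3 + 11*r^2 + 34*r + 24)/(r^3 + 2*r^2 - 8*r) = (r^2 + 7*r + 6)/(r*(r - 2))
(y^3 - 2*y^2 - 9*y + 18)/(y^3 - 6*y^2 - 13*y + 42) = (y - 3)/(y - 7)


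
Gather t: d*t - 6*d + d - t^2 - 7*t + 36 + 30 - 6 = -5*d - t^2 + t*(d - 7) + 60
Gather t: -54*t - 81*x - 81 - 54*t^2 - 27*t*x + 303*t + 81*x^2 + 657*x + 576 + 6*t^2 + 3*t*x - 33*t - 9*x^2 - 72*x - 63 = -48*t^2 + t*(216 - 24*x) + 72*x^2 + 504*x + 432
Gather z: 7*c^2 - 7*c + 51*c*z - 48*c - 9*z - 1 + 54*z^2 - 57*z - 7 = 7*c^2 - 55*c + 54*z^2 + z*(51*c - 66) - 8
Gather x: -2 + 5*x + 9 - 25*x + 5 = 12 - 20*x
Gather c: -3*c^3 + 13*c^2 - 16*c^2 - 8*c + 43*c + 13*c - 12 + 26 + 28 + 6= -3*c^3 - 3*c^2 + 48*c + 48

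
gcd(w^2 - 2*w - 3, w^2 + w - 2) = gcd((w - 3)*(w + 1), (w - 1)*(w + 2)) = 1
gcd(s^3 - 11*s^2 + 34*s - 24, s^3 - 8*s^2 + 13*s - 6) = s^2 - 7*s + 6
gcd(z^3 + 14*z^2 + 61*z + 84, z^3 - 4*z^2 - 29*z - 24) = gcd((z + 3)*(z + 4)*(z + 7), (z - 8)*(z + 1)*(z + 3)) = z + 3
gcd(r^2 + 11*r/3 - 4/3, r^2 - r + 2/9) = r - 1/3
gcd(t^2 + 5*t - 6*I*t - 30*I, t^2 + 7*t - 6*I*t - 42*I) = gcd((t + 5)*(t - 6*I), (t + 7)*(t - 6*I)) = t - 6*I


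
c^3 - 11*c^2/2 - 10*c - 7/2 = (c - 7)*(c + 1/2)*(c + 1)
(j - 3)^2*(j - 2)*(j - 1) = j^4 - 9*j^3 + 29*j^2 - 39*j + 18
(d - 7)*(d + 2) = d^2 - 5*d - 14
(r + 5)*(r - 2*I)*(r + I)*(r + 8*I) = r^4 + 5*r^3 + 7*I*r^3 + 10*r^2 + 35*I*r^2 + 50*r + 16*I*r + 80*I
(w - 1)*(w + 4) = w^2 + 3*w - 4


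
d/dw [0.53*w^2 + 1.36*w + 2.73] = 1.06*w + 1.36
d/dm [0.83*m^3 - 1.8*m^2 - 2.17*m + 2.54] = 2.49*m^2 - 3.6*m - 2.17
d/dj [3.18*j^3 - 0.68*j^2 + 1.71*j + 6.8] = 9.54*j^2 - 1.36*j + 1.71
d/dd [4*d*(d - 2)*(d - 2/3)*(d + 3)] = 16*d^3 + 4*d^2 - 160*d/3 + 16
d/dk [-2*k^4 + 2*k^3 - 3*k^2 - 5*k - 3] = -8*k^3 + 6*k^2 - 6*k - 5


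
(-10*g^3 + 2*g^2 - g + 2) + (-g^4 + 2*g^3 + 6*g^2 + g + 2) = -g^4 - 8*g^3 + 8*g^2 + 4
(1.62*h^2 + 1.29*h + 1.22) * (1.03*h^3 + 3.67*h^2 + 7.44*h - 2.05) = 1.6686*h^5 + 7.2741*h^4 + 18.0437*h^3 + 10.754*h^2 + 6.4323*h - 2.501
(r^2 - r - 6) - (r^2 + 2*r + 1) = -3*r - 7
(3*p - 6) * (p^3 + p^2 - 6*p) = 3*p^4 - 3*p^3 - 24*p^2 + 36*p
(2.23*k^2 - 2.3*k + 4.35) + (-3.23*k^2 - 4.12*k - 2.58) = -1.0*k^2 - 6.42*k + 1.77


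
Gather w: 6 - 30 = -24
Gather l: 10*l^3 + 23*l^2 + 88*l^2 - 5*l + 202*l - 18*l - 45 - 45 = 10*l^3 + 111*l^2 + 179*l - 90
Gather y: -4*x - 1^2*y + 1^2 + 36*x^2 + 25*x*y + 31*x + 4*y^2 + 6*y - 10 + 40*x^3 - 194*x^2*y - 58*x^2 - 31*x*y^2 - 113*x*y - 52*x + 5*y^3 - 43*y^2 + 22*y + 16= 40*x^3 - 22*x^2 - 25*x + 5*y^3 + y^2*(-31*x - 39) + y*(-194*x^2 - 88*x + 27) + 7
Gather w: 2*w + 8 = 2*w + 8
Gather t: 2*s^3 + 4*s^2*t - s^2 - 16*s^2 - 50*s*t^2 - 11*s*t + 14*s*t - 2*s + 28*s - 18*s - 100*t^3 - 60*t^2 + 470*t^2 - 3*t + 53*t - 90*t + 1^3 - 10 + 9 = 2*s^3 - 17*s^2 + 8*s - 100*t^3 + t^2*(410 - 50*s) + t*(4*s^2 + 3*s - 40)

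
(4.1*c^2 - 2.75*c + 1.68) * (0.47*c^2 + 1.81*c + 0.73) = 1.927*c^4 + 6.1285*c^3 - 1.1949*c^2 + 1.0333*c + 1.2264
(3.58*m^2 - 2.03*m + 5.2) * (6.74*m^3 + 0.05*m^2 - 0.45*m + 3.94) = 24.1292*m^5 - 13.5032*m^4 + 33.3355*m^3 + 15.2787*m^2 - 10.3382*m + 20.488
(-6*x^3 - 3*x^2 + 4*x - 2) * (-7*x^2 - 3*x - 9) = 42*x^5 + 39*x^4 + 35*x^3 + 29*x^2 - 30*x + 18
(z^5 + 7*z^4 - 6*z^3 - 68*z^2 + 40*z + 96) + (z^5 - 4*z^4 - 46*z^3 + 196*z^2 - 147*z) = 2*z^5 + 3*z^4 - 52*z^3 + 128*z^2 - 107*z + 96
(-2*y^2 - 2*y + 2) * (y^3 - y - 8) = -2*y^5 - 2*y^4 + 4*y^3 + 18*y^2 + 14*y - 16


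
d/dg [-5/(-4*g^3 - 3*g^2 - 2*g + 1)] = 10*(-6*g^2 - 3*g - 1)/(4*g^3 + 3*g^2 + 2*g - 1)^2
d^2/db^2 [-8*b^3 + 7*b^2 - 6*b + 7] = 14 - 48*b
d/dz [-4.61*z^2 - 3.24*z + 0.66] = -9.22*z - 3.24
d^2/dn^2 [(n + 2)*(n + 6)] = 2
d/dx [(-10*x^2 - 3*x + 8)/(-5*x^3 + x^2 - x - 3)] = ((20*x + 3)*(5*x^3 - x^2 + x + 3) - (10*x^2 + 3*x - 8)*(15*x^2 - 2*x + 1))/(5*x^3 - x^2 + x + 3)^2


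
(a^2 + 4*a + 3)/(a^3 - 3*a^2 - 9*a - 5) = (a + 3)/(a^2 - 4*a - 5)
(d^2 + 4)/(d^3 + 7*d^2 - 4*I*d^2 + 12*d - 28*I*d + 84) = (d - 2*I)/(d^2 + d*(7 - 6*I) - 42*I)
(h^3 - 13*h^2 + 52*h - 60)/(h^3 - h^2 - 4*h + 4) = (h^2 - 11*h + 30)/(h^2 + h - 2)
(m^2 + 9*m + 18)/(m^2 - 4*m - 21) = (m + 6)/(m - 7)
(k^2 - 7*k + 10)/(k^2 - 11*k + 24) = (k^2 - 7*k + 10)/(k^2 - 11*k + 24)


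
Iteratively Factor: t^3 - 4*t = (t)*(t^2 - 4) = t*(t - 2)*(t + 2)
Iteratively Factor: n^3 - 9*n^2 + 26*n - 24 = (n - 4)*(n^2 - 5*n + 6) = (n - 4)*(n - 2)*(n - 3)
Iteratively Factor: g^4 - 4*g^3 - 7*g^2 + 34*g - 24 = (g - 2)*(g^3 - 2*g^2 - 11*g + 12) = (g - 2)*(g + 3)*(g^2 - 5*g + 4) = (g - 2)*(g - 1)*(g + 3)*(g - 4)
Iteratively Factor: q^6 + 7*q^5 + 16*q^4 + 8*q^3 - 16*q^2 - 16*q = (q + 2)*(q^5 + 5*q^4 + 6*q^3 - 4*q^2 - 8*q) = (q + 2)^2*(q^4 + 3*q^3 - 4*q) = q*(q + 2)^2*(q^3 + 3*q^2 - 4) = q*(q - 1)*(q + 2)^2*(q^2 + 4*q + 4) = q*(q - 1)*(q + 2)^3*(q + 2)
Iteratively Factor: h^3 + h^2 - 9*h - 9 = (h + 1)*(h^2 - 9) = (h + 1)*(h + 3)*(h - 3)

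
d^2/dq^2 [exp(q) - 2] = exp(q)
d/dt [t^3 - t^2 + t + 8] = 3*t^2 - 2*t + 1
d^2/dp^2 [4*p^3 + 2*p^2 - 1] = 24*p + 4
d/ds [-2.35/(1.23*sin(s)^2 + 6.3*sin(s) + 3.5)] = (5.781*sin(s) + 14.805)*cos(s)/(1.23*sin(s)^2 + 6.3*sin(s) + 3.5)^2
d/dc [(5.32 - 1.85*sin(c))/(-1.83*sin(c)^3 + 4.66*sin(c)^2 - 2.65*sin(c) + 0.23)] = (-6.771*sin(c)^3 + 37.8278*sin(c)^2 - 49.5824*sin(c) + 13.6725)*cos(c)/(3.3489*sin(c)^6 - 17.0556*sin(c)^5 + 31.4146*sin(c)^4 - 25.5398*sin(c)^3 + 9.1661*sin(c)^2 - 1.219*sin(c) + 0.0529)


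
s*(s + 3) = s^2 + 3*s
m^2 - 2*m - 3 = (m - 3)*(m + 1)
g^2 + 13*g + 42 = (g + 6)*(g + 7)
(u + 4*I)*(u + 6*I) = u^2 + 10*I*u - 24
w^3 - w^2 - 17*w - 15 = (w - 5)*(w + 1)*(w + 3)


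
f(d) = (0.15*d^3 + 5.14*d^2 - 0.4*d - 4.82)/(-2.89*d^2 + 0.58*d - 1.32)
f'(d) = (5.78*d - 0.58)*(0.15*d^3 + 5.14*d^2 - 0.4*d - 4.82)/(-2.89*d^2 + 0.58*d - 1.32)^2 + (0.45*d^2 + 10.28*d - 0.4)/(-2.89*d^2 + 0.58*d - 1.32) = (-0.4335*d^4 + 0.173999999999999*d^3 + 1.2312*d^2 - 41.4292*d + 3.3236)/(8.3521*d^4 - 3.3524*d^3 + 7.966*d^2 - 1.5312*d + 1.7424)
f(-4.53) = -1.40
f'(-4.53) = 0.00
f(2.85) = -1.70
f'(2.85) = -0.24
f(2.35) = -1.54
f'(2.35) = -0.39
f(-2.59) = -1.26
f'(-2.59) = 0.20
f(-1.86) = -1.03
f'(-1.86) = 0.51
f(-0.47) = 1.57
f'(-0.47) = 4.63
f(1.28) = -0.64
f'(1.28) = -1.72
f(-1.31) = -0.59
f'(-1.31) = 1.17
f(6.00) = -2.06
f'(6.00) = -0.07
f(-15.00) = -0.99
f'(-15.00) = -0.05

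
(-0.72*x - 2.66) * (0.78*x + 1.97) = -0.5616*x^2 - 3.4932*x - 5.2402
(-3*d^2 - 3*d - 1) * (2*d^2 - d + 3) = -6*d^4 - 3*d^3 - 8*d^2 - 8*d - 3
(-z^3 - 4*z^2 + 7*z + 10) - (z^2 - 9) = -z^3 - 5*z^2 + 7*z + 19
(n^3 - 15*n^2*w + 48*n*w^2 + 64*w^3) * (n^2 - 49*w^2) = n^5 - 15*n^4*w - n^3*w^2 + 799*n^2*w^3 - 2352*n*w^4 - 3136*w^5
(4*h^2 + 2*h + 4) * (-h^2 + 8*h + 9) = -4*h^4 + 30*h^3 + 48*h^2 + 50*h + 36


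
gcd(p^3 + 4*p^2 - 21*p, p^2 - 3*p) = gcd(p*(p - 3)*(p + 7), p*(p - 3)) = p^2 - 3*p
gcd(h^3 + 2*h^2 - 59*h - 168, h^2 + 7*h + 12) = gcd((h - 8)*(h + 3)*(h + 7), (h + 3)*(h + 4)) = h + 3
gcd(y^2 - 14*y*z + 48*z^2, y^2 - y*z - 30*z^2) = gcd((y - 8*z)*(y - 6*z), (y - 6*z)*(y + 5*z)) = y - 6*z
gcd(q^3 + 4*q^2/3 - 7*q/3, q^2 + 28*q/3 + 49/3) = q + 7/3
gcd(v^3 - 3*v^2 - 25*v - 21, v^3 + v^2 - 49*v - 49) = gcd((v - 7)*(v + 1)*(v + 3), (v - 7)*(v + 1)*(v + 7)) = v^2 - 6*v - 7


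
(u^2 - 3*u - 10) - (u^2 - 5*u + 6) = 2*u - 16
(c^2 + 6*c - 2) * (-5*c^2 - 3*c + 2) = -5*c^4 - 33*c^3 - 6*c^2 + 18*c - 4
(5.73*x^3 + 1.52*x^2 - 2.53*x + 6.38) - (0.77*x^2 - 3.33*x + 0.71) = 5.73*x^3 + 0.75*x^2 + 0.8*x + 5.67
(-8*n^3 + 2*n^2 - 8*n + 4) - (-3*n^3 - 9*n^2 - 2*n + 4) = -5*n^3 + 11*n^2 - 6*n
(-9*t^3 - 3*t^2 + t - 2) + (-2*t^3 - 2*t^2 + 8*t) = -11*t^3 - 5*t^2 + 9*t - 2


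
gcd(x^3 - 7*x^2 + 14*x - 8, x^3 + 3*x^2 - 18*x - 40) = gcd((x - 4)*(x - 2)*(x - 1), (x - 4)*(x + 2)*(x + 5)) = x - 4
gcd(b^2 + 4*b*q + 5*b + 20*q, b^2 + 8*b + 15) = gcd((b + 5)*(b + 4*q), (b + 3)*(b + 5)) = b + 5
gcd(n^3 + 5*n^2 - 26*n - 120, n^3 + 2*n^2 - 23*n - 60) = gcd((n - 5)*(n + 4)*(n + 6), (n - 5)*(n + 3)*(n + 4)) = n^2 - n - 20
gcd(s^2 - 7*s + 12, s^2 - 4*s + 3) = s - 3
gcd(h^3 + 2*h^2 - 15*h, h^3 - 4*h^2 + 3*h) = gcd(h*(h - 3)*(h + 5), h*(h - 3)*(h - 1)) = h^2 - 3*h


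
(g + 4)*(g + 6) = g^2 + 10*g + 24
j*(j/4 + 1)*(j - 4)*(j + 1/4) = j^4/4 + j^3/16 - 4*j^2 - j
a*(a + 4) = a^2 + 4*a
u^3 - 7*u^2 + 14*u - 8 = (u - 4)*(u - 2)*(u - 1)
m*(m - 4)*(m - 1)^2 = m^4 - 6*m^3 + 9*m^2 - 4*m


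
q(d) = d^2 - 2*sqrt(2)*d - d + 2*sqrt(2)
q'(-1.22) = -6.27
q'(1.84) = -0.15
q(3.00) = 0.34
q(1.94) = -0.84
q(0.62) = 0.84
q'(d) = 2*d - 2*sqrt(2) - 1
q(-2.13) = 15.52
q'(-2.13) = -8.09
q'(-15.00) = -33.83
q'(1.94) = 0.05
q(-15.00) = 285.25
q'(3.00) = 2.17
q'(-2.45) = -8.73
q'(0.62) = -2.59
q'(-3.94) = -11.71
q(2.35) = -0.65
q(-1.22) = 8.99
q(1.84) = -0.83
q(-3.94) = 33.44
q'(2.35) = 0.87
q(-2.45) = 18.21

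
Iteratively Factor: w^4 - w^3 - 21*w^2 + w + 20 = (w - 1)*(w^3 - 21*w - 20) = (w - 1)*(w + 1)*(w^2 - w - 20) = (w - 1)*(w + 1)*(w + 4)*(w - 5)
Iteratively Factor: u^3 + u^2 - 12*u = (u + 4)*(u^2 - 3*u) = (u - 3)*(u + 4)*(u)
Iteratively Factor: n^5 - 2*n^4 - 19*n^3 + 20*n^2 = (n)*(n^4 - 2*n^3 - 19*n^2 + 20*n) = n*(n - 5)*(n^3 + 3*n^2 - 4*n) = n*(n - 5)*(n - 1)*(n^2 + 4*n) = n^2*(n - 5)*(n - 1)*(n + 4)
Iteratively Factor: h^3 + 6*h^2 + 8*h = (h)*(h^2 + 6*h + 8) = h*(h + 2)*(h + 4)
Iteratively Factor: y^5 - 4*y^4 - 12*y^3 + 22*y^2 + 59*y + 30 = (y + 1)*(y^4 - 5*y^3 - 7*y^2 + 29*y + 30) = (y + 1)*(y + 2)*(y^3 - 7*y^2 + 7*y + 15) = (y + 1)^2*(y + 2)*(y^2 - 8*y + 15) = (y - 3)*(y + 1)^2*(y + 2)*(y - 5)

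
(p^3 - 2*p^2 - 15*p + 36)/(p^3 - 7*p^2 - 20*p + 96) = (p - 3)/(p - 8)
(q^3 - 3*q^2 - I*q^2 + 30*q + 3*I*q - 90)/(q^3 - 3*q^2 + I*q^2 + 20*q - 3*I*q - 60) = (q - 6*I)/(q - 4*I)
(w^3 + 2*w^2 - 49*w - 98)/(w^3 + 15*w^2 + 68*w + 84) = (w - 7)/(w + 6)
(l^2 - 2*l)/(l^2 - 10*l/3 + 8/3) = 3*l/(3*l - 4)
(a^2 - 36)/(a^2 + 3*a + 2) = (a^2 - 36)/(a^2 + 3*a + 2)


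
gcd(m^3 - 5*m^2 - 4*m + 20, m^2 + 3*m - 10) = m - 2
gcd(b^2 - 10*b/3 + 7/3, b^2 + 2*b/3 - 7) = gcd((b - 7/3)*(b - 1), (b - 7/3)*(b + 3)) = b - 7/3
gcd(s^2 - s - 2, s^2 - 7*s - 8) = s + 1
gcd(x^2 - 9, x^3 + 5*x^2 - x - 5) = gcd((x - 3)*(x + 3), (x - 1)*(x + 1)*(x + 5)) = 1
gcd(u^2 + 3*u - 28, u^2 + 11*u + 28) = u + 7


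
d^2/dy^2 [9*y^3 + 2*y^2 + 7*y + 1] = 54*y + 4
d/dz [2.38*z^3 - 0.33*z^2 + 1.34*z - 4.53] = 7.14*z^2 - 0.66*z + 1.34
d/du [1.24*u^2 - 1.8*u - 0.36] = 2.48*u - 1.8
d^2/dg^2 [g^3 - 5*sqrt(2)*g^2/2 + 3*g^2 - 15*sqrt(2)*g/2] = 6*g - 5*sqrt(2) + 6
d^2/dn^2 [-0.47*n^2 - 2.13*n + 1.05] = -0.940000000000000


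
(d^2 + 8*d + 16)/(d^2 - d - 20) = (d + 4)/(d - 5)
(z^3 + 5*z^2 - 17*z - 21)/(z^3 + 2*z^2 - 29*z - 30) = (z^2 + 4*z - 21)/(z^2 + z - 30)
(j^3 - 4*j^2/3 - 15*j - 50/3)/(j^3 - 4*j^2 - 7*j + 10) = (j + 5/3)/(j - 1)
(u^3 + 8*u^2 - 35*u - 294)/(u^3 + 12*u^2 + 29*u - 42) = (u^2 + u - 42)/(u^2 + 5*u - 6)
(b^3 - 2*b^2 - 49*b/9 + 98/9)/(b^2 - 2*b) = b - 49/(9*b)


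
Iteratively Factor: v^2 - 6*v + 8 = (v - 2)*(v - 4)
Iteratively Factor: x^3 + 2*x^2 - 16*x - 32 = (x + 2)*(x^2 - 16) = (x + 2)*(x + 4)*(x - 4)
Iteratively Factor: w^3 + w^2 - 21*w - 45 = (w + 3)*(w^2 - 2*w - 15) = (w + 3)^2*(w - 5)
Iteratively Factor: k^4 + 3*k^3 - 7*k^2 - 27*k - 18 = (k + 1)*(k^3 + 2*k^2 - 9*k - 18) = (k + 1)*(k + 2)*(k^2 - 9) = (k - 3)*(k + 1)*(k + 2)*(k + 3)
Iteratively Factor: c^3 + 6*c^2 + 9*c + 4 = (c + 1)*(c^2 + 5*c + 4) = (c + 1)*(c + 4)*(c + 1)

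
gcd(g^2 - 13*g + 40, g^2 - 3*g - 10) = g - 5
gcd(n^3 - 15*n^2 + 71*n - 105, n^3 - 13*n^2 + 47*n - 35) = n^2 - 12*n + 35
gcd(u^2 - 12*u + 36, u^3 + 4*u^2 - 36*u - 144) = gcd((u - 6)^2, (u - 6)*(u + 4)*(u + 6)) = u - 6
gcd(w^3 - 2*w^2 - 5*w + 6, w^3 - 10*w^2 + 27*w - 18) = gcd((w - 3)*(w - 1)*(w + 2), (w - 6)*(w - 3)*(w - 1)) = w^2 - 4*w + 3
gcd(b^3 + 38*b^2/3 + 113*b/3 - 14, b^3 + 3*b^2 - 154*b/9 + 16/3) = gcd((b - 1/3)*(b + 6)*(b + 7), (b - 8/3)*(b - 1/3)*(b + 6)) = b^2 + 17*b/3 - 2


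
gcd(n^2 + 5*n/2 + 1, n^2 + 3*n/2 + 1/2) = n + 1/2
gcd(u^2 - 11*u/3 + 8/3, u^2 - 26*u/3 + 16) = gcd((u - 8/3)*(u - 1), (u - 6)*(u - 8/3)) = u - 8/3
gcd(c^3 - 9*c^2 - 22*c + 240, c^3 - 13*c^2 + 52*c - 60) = c - 6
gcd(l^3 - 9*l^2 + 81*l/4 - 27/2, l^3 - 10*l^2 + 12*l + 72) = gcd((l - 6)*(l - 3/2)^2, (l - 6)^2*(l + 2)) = l - 6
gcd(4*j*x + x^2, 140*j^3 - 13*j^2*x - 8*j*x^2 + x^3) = 4*j + x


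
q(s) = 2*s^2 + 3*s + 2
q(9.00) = 191.00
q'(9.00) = 39.00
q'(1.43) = 8.72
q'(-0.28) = 1.88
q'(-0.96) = -0.84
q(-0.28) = 1.32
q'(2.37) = 12.48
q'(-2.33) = -6.32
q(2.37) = 20.34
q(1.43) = 10.38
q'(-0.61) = 0.56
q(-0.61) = 0.91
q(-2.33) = 5.87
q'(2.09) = 11.36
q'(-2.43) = -6.72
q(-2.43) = 6.52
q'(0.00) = 3.00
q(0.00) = 2.00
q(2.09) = 17.01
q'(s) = 4*s + 3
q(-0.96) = 0.96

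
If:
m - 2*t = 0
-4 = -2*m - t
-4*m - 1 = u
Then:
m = 8/5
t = 4/5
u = -37/5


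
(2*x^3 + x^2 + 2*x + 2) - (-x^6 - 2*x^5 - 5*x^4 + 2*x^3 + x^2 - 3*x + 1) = x^6 + 2*x^5 + 5*x^4 + 5*x + 1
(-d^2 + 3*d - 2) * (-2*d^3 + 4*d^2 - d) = 2*d^5 - 10*d^4 + 17*d^3 - 11*d^2 + 2*d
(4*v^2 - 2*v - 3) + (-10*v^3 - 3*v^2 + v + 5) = -10*v^3 + v^2 - v + 2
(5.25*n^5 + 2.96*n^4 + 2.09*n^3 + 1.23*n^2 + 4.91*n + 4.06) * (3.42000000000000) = 17.955*n^5 + 10.1232*n^4 + 7.1478*n^3 + 4.2066*n^2 + 16.7922*n + 13.8852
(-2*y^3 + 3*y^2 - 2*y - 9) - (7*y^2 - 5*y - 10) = -2*y^3 - 4*y^2 + 3*y + 1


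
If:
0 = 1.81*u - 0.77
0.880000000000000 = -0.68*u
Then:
No Solution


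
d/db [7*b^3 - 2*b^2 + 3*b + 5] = 21*b^2 - 4*b + 3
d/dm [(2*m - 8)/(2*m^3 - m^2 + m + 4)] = 2*(2*m^3 - m^2 + m - (m - 4)*(6*m^2 - 2*m + 1) + 4)/(2*m^3 - m^2 + m + 4)^2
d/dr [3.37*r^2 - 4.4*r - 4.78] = 6.74*r - 4.4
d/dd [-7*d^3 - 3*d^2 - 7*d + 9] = -21*d^2 - 6*d - 7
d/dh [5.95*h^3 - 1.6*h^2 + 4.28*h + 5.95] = 17.85*h^2 - 3.2*h + 4.28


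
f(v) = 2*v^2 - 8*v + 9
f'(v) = 4*v - 8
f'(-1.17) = -12.68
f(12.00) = 201.00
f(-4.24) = 78.88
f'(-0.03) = -8.12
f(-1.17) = 21.10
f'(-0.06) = -8.24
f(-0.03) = 9.24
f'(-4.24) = -24.96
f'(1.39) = -2.44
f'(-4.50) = -26.00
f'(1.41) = -2.36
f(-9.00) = 243.00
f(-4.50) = 85.50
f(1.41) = 1.70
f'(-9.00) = -44.00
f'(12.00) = 40.00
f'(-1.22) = -12.88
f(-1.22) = 21.74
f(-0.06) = 9.49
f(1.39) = 1.74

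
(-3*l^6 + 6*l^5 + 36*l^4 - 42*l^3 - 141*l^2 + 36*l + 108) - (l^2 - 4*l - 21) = -3*l^6 + 6*l^5 + 36*l^4 - 42*l^3 - 142*l^2 + 40*l + 129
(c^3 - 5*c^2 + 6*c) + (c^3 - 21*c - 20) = 2*c^3 - 5*c^2 - 15*c - 20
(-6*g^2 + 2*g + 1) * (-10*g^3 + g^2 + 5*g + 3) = 60*g^5 - 26*g^4 - 38*g^3 - 7*g^2 + 11*g + 3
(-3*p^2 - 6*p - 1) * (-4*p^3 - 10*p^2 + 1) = 12*p^5 + 54*p^4 + 64*p^3 + 7*p^2 - 6*p - 1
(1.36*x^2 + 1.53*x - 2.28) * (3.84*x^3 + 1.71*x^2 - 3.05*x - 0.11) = 5.2224*x^5 + 8.2008*x^4 - 10.2869*x^3 - 8.7149*x^2 + 6.7857*x + 0.2508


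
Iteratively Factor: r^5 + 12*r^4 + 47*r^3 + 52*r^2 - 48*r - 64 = (r + 4)*(r^4 + 8*r^3 + 15*r^2 - 8*r - 16) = (r + 4)^2*(r^3 + 4*r^2 - r - 4) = (r + 4)^3*(r^2 - 1) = (r + 1)*(r + 4)^3*(r - 1)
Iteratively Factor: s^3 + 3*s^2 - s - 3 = (s - 1)*(s^2 + 4*s + 3) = (s - 1)*(s + 1)*(s + 3)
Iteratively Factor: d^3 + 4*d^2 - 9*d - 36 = (d + 4)*(d^2 - 9) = (d + 3)*(d + 4)*(d - 3)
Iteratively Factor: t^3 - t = (t)*(t^2 - 1) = t*(t + 1)*(t - 1)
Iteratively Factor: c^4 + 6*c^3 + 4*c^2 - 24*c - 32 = (c - 2)*(c^3 + 8*c^2 + 20*c + 16) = (c - 2)*(c + 2)*(c^2 + 6*c + 8) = (c - 2)*(c + 2)^2*(c + 4)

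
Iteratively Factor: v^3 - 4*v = (v - 2)*(v^2 + 2*v) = (v - 2)*(v + 2)*(v)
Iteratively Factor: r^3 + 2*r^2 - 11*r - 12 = (r + 4)*(r^2 - 2*r - 3) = (r + 1)*(r + 4)*(r - 3)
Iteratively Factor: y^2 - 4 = (y - 2)*(y + 2)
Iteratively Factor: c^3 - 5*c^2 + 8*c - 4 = (c - 2)*(c^2 - 3*c + 2) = (c - 2)*(c - 1)*(c - 2)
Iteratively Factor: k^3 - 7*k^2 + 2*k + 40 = (k - 5)*(k^2 - 2*k - 8) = (k - 5)*(k + 2)*(k - 4)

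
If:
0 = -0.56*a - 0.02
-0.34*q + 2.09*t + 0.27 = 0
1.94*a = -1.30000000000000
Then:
No Solution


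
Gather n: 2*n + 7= 2*n + 7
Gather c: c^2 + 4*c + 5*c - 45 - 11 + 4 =c^2 + 9*c - 52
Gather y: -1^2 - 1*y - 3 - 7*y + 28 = 24 - 8*y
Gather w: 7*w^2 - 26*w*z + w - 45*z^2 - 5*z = 7*w^2 + w*(1 - 26*z) - 45*z^2 - 5*z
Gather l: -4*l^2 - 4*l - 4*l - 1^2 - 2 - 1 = -4*l^2 - 8*l - 4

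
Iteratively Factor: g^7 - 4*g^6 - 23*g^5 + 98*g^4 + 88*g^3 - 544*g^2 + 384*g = (g - 2)*(g^6 - 2*g^5 - 27*g^4 + 44*g^3 + 176*g^2 - 192*g) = (g - 2)*(g + 3)*(g^5 - 5*g^4 - 12*g^3 + 80*g^2 - 64*g) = g*(g - 2)*(g + 3)*(g^4 - 5*g^3 - 12*g^2 + 80*g - 64) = g*(g - 4)*(g - 2)*(g + 3)*(g^3 - g^2 - 16*g + 16) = g*(g - 4)^2*(g - 2)*(g + 3)*(g^2 + 3*g - 4) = g*(g - 4)^2*(g - 2)*(g - 1)*(g + 3)*(g + 4)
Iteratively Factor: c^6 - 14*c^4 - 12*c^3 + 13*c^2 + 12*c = (c - 4)*(c^5 + 4*c^4 + 2*c^3 - 4*c^2 - 3*c) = (c - 4)*(c + 1)*(c^4 + 3*c^3 - c^2 - 3*c) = (c - 4)*(c + 1)*(c + 3)*(c^3 - c) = (c - 4)*(c - 1)*(c + 1)*(c + 3)*(c^2 + c) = (c - 4)*(c - 1)*(c + 1)^2*(c + 3)*(c)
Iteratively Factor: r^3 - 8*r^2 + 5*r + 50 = (r - 5)*(r^2 - 3*r - 10) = (r - 5)^2*(r + 2)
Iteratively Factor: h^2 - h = (h)*(h - 1)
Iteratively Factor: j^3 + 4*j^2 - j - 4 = (j + 4)*(j^2 - 1) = (j + 1)*(j + 4)*(j - 1)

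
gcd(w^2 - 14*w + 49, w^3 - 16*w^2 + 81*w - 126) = w - 7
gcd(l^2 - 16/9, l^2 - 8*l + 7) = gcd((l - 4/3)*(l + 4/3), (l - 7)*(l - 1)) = 1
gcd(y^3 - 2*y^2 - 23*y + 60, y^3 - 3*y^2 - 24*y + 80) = y^2 + y - 20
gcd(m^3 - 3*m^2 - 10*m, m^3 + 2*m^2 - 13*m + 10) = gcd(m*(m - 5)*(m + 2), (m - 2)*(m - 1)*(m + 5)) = 1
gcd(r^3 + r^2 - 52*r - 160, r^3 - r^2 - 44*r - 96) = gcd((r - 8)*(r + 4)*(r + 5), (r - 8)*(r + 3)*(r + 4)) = r^2 - 4*r - 32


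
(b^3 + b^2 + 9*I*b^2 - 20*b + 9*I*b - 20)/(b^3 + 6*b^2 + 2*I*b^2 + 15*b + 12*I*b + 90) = (b^2 + b*(1 + 4*I) + 4*I)/(b^2 + 3*b*(2 - I) - 18*I)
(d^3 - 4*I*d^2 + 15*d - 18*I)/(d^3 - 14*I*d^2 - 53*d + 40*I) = (d^2 - 3*I*d + 18)/(d^2 - 13*I*d - 40)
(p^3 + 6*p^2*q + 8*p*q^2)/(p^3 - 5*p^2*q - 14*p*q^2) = (p + 4*q)/(p - 7*q)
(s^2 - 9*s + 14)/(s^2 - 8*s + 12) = (s - 7)/(s - 6)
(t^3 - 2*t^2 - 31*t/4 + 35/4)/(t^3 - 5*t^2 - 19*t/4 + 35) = (t - 1)/(t - 4)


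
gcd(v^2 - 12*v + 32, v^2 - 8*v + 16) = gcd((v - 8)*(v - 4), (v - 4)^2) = v - 4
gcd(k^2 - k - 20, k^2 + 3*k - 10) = 1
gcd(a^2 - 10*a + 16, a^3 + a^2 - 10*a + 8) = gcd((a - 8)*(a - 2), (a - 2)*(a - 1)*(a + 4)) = a - 2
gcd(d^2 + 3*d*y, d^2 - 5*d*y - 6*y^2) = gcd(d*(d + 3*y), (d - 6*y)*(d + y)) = 1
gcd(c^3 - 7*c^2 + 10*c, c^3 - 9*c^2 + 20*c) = c^2 - 5*c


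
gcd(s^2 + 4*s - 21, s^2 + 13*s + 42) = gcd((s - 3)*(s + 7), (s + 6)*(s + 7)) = s + 7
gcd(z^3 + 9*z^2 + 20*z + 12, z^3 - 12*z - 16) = z + 2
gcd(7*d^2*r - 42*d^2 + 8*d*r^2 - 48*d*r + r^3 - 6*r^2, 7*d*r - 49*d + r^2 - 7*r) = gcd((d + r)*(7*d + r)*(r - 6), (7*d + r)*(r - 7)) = 7*d + r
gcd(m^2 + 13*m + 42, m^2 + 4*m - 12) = m + 6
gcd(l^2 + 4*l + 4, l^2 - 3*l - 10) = l + 2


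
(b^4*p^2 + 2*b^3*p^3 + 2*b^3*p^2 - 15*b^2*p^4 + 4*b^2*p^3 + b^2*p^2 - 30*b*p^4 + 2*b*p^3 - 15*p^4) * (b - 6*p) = b^5*p^2 - 4*b^4*p^3 + 2*b^4*p^2 - 27*b^3*p^4 - 8*b^3*p^3 + b^3*p^2 + 90*b^2*p^5 - 54*b^2*p^4 - 4*b^2*p^3 + 180*b*p^5 - 27*b*p^4 + 90*p^5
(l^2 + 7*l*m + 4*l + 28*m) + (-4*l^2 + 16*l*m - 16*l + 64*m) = -3*l^2 + 23*l*m - 12*l + 92*m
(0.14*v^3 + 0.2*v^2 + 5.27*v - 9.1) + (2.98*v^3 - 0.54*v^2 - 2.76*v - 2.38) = 3.12*v^3 - 0.34*v^2 + 2.51*v - 11.48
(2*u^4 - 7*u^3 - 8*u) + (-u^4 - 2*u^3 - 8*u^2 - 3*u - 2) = u^4 - 9*u^3 - 8*u^2 - 11*u - 2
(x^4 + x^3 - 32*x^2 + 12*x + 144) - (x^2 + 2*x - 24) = x^4 + x^3 - 33*x^2 + 10*x + 168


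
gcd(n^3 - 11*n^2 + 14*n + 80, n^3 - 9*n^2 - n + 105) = n - 5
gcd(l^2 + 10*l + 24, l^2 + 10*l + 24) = l^2 + 10*l + 24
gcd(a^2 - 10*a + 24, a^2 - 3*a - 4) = a - 4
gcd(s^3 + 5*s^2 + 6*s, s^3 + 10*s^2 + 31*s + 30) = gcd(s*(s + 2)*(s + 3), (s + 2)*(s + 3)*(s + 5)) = s^2 + 5*s + 6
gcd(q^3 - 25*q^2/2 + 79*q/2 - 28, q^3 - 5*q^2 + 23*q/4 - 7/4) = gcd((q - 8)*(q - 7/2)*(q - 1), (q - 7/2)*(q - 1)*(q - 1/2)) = q^2 - 9*q/2 + 7/2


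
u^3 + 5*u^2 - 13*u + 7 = (u - 1)^2*(u + 7)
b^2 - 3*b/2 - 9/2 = (b - 3)*(b + 3/2)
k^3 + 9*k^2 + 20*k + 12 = (k + 1)*(k + 2)*(k + 6)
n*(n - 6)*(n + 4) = n^3 - 2*n^2 - 24*n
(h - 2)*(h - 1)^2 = h^3 - 4*h^2 + 5*h - 2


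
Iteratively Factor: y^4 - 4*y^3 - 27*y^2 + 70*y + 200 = (y + 2)*(y^3 - 6*y^2 - 15*y + 100) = (y - 5)*(y + 2)*(y^2 - y - 20) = (y - 5)^2*(y + 2)*(y + 4)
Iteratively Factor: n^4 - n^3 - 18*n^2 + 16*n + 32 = (n - 2)*(n^3 + n^2 - 16*n - 16) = (n - 4)*(n - 2)*(n^2 + 5*n + 4) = (n - 4)*(n - 2)*(n + 4)*(n + 1)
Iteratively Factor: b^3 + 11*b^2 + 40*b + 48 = (b + 4)*(b^2 + 7*b + 12) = (b + 4)^2*(b + 3)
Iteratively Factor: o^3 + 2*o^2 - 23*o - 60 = (o + 4)*(o^2 - 2*o - 15) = (o - 5)*(o + 4)*(o + 3)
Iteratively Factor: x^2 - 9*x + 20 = (x - 4)*(x - 5)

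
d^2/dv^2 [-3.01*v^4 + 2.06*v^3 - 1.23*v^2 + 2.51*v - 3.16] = -36.12*v^2 + 12.36*v - 2.46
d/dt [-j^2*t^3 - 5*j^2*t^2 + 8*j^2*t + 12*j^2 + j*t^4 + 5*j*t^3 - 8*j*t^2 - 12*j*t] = j*(-3*j*t^2 - 10*j*t + 8*j + 4*t^3 + 15*t^2 - 16*t - 12)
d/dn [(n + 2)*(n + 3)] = 2*n + 5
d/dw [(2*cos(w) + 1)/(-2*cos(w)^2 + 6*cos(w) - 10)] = (-2*cos(w) - cos(2*w) + 12)*sin(w)/(2*(sin(w)^2 + 3*cos(w) - 6)^2)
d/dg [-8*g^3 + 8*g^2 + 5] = 8*g*(2 - 3*g)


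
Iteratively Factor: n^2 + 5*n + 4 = (n + 4)*(n + 1)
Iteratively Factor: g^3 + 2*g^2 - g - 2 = (g - 1)*(g^2 + 3*g + 2) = (g - 1)*(g + 2)*(g + 1)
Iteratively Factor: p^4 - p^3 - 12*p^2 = (p + 3)*(p^3 - 4*p^2) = (p - 4)*(p + 3)*(p^2) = p*(p - 4)*(p + 3)*(p)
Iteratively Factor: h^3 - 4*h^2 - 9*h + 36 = (h - 4)*(h^2 - 9) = (h - 4)*(h - 3)*(h + 3)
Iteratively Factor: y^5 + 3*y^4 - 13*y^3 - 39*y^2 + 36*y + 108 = (y + 2)*(y^4 + y^3 - 15*y^2 - 9*y + 54) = (y + 2)*(y + 3)*(y^3 - 2*y^2 - 9*y + 18) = (y - 3)*(y + 2)*(y + 3)*(y^2 + y - 6) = (y - 3)*(y - 2)*(y + 2)*(y + 3)*(y + 3)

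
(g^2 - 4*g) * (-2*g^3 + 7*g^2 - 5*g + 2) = -2*g^5 + 15*g^4 - 33*g^3 + 22*g^2 - 8*g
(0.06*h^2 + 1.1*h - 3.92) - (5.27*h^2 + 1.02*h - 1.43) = -5.21*h^2 + 0.0800000000000001*h - 2.49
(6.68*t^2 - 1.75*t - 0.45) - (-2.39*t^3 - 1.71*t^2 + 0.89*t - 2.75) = 2.39*t^3 + 8.39*t^2 - 2.64*t + 2.3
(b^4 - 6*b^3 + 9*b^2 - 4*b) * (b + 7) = b^5 + b^4 - 33*b^3 + 59*b^2 - 28*b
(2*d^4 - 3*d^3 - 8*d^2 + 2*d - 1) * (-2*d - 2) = -4*d^5 + 2*d^4 + 22*d^3 + 12*d^2 - 2*d + 2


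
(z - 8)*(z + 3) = z^2 - 5*z - 24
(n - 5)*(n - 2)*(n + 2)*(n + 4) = n^4 - n^3 - 24*n^2 + 4*n + 80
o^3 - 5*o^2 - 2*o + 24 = (o - 4)*(o - 3)*(o + 2)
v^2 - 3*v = v*(v - 3)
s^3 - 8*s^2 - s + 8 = (s - 8)*(s - 1)*(s + 1)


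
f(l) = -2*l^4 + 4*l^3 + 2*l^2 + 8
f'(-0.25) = -0.12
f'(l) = -8*l^3 + 12*l^2 + 4*l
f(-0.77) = 6.66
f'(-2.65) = 222.55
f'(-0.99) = 15.56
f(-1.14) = 1.30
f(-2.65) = -151.02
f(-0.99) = 4.16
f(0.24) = 8.16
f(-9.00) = -15868.00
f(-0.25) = 8.05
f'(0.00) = 0.00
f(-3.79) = -593.69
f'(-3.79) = 592.73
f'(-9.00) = 6768.00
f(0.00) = 8.00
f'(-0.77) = 7.69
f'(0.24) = 1.54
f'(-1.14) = 22.89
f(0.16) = 8.07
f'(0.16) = 0.91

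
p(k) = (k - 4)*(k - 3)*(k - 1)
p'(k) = (k - 4)*(k - 3) + (k - 4)*(k - 1) + (k - 3)*(k - 1)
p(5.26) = 12.13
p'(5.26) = 17.84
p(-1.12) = -44.72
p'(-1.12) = 40.68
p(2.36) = 1.43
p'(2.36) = -2.05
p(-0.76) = -31.50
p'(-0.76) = 32.89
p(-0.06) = -13.17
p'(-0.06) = 19.97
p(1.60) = 2.02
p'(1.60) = 1.08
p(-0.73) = -30.52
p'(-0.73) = 32.28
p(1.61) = 2.03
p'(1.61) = 1.02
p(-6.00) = -630.00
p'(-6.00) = 223.00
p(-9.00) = -1560.00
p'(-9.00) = 406.00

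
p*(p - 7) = p^2 - 7*p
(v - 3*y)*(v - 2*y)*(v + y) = v^3 - 4*v^2*y + v*y^2 + 6*y^3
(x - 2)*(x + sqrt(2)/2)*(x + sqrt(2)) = x^3 - 2*x^2 + 3*sqrt(2)*x^2/2 - 3*sqrt(2)*x + x - 2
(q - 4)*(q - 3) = q^2 - 7*q + 12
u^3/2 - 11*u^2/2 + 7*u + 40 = (u/2 + 1)*(u - 8)*(u - 5)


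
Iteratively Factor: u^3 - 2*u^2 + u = (u - 1)*(u^2 - u) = u*(u - 1)*(u - 1)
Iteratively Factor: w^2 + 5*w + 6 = (w + 3)*(w + 2)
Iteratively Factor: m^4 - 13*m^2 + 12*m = (m)*(m^3 - 13*m + 12) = m*(m + 4)*(m^2 - 4*m + 3) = m*(m - 1)*(m + 4)*(m - 3)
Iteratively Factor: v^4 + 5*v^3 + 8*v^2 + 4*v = (v)*(v^3 + 5*v^2 + 8*v + 4) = v*(v + 2)*(v^2 + 3*v + 2) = v*(v + 1)*(v + 2)*(v + 2)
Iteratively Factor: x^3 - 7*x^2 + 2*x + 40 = (x - 4)*(x^2 - 3*x - 10) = (x - 4)*(x + 2)*(x - 5)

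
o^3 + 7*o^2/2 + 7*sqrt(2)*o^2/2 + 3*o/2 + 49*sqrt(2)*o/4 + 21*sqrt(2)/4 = (o + 1/2)*(o + 3)*(o + 7*sqrt(2)/2)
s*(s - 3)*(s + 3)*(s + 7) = s^4 + 7*s^3 - 9*s^2 - 63*s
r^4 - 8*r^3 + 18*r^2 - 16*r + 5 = (r - 5)*(r - 1)^3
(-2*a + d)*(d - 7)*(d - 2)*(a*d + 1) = -2*a^2*d^3 + 18*a^2*d^2 - 28*a^2*d + a*d^4 - 9*a*d^3 + 12*a*d^2 + 18*a*d - 28*a + d^3 - 9*d^2 + 14*d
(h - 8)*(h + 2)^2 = h^3 - 4*h^2 - 28*h - 32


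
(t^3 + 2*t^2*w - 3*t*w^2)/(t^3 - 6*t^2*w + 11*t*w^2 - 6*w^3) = t*(t + 3*w)/(t^2 - 5*t*w + 6*w^2)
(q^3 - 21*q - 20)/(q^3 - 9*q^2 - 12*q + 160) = (q + 1)/(q - 8)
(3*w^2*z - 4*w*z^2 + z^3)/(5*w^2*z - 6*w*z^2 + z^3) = (-3*w + z)/(-5*w + z)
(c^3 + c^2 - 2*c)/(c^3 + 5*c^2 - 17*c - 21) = c*(c^2 + c - 2)/(c^3 + 5*c^2 - 17*c - 21)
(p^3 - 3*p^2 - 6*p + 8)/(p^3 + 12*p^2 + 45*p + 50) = (p^2 - 5*p + 4)/(p^2 + 10*p + 25)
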